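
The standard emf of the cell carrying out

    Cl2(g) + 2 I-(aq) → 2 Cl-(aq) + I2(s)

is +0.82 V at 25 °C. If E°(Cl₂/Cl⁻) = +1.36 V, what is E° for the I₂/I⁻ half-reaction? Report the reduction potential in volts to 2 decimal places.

In the reaction as written the Cl₂/Cl⁻ couple is reduced (cathode) and I₂/I⁻ is oxidized (anode), so E°cell = E°(Cl₂/Cl⁻) − E°(I₂/I⁻).
E°(I₂/I⁻) = E°(cathode) − E°cell = +1.36 − (+0.82) = +0.54 V.

+0.54 V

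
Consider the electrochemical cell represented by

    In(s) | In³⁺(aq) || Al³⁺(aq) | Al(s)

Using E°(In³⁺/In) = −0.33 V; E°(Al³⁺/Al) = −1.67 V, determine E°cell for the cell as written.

−1.34 V

By convention the left-hand electrode in cell notation is the anode (oxidation) and the right-hand electrode is the cathode (reduction).
E°cell = E°(right) − E°(left) = −1.67 − (−0.33) = −1.34 V.
The negative sign shows that, as written, the cell would require an external voltage to drive the reaction.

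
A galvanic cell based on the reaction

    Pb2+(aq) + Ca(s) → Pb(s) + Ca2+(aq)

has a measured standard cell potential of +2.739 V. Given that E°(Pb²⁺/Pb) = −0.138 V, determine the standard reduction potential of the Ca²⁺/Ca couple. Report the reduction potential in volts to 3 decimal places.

−2.877 V

In the reaction as written the Pb²⁺/Pb couple is reduced (cathode) and Ca²⁺/Ca is oxidized (anode), so E°cell = E°(Pb²⁺/Pb) − E°(Ca²⁺/Ca).
E°(Ca²⁺/Ca) = E°(cathode) − E°cell = −0.138 − (+2.739) = −2.877 V.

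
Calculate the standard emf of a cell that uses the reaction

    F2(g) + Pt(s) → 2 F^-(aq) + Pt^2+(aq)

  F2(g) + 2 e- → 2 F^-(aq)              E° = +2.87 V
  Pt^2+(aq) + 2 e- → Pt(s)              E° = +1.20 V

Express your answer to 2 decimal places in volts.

+1.67 V

F2(g) gains electrons, so the F₂/F⁻ couple is the cathode; the Pt²⁺/Pt couple is the anode.
E°cell = E°(cathode) − E°(anode) = +2.87 − (+1.20) = +1.67 V.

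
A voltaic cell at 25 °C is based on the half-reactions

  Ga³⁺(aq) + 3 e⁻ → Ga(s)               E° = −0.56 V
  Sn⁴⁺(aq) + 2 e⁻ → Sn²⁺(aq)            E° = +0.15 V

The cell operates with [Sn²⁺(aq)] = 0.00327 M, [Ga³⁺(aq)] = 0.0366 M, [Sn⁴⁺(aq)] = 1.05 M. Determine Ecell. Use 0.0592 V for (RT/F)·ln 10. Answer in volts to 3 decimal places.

+0.813 V

Since E°(Sn⁴⁺/Sn²⁺) > E°(Ga³⁺/Ga), Sn⁴⁺/Sn²⁺ serves as the cathode.
E°cell = +0.15 − (−0.56) = +0.71 V, with n = 6 electrons transferred.
Balancing gives 3 Sn⁴⁺(aq) + 2 Ga(s) → 3 Sn²⁺(aq) + 2 Ga³⁺(aq); hence Q = ([Sn²⁺(aq)]^3·[Ga³⁺(aq)]^2) / [Sn⁴⁺(aq)]^3 = 4.05×10^−11 (log Q = −10.393).
E = E° − (0.0592/n)·log Q = +0.71 − (0.0592/6)(−10.393) = +0.813 V.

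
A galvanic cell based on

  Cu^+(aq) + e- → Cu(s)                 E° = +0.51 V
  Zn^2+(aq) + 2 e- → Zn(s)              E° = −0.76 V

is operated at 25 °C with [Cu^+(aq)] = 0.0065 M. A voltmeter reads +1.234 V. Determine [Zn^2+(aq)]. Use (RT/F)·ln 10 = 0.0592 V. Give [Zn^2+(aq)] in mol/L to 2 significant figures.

Cu⁺/Cu is the cathode (higher E°); E°cell = +0.51 − (−0.76) = +1.27 V with n = 2.
From the Nernst equation, log Q = n(E° − E)/0.0592 = 2·(+1.27 − (+1.234))/0.0592 = 1.216.
Balancing electrons gives 2 Cu^+(aq) + Zn(s) → 2 Cu(s) + Zn^2+(aq); thus Q = [Zn^2+(aq)] / [Cu^+(aq)]^2.
Isolating [Zn^2+(aq)] in Q = 10^{1.216} yields log [Zn^2+(aq)] = −3.158, i.e. 0.00070 M.

0.00070 M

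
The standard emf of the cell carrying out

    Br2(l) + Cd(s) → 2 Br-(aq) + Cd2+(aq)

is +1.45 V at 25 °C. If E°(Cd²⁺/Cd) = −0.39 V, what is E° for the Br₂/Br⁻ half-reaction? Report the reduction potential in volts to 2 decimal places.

In the reaction as written the Br₂/Br⁻ couple is reduced (cathode) and Cd²⁺/Cd is oxidized (anode), so E°cell = E°(Br₂/Br⁻) − E°(Cd²⁺/Cd).
E°(Br₂/Br⁻) = E°cell + E°(anode) = +1.45 + (−0.39) = +1.06 V.

+1.06 V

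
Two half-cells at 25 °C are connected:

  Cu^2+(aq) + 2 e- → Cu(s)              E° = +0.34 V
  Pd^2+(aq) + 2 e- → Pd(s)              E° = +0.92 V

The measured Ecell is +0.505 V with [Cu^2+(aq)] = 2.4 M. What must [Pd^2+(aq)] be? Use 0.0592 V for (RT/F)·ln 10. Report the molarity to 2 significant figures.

0.0070 M

With Pd²⁺/Pd at the cathode and Cu²⁺/Cu at the anode, E°cell = +0.92 − (+0.34) = +0.58 V (n = 2).
From the Nernst equation, log Q = n(E° − E)/0.0592 = 2·(+0.58 − (+0.505))/0.0592 = 2.534.
Balancing electrons gives Pd^2+(aq) + Cu(s) → Pd(s) + Cu^2+(aq); thus Q = [Cu^2+(aq)] / [Pd^2+(aq)].
Isolating [Pd^2+(aq)] in Q = 10^{2.534} yields log [Pd^2+(aq)] = −2.154, i.e. 0.0070 M.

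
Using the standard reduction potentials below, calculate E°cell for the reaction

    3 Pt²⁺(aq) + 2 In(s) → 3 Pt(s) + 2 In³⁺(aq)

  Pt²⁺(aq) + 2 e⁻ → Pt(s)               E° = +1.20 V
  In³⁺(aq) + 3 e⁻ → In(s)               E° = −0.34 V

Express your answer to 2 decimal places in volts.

+1.54 V

In the reaction as written, Pt²⁺(aq) is reduced (cathode) and In³⁺(aq) is produced by oxidation at the anode.
E°cell = E°(cathode) − E°(anode) = +1.20 − (−0.34) = +1.54 V.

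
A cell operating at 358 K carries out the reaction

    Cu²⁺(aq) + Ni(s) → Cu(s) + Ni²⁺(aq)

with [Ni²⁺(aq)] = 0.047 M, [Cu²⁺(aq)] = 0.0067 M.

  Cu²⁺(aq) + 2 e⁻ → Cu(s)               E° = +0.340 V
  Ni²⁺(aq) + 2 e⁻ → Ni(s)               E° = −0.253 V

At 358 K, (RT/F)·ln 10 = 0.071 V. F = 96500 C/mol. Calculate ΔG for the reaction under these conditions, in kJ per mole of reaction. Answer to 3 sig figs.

With Cu²⁺/Cu reduced at the cathode, E°cell = +0.340 − (−0.253) = +0.593 V and n = 2.
Q = [Ni²⁺(aq)] / [Cu²⁺(aq)] = 7.01, so log Q = 0.846 and E = +0.593 − (0.071/2)(0.846) = +0.5630 V.
ΔG = −nFE = −(2)(96500)(+0.5630) J/mol = −109 kJ/mol.

−109 kJ/mol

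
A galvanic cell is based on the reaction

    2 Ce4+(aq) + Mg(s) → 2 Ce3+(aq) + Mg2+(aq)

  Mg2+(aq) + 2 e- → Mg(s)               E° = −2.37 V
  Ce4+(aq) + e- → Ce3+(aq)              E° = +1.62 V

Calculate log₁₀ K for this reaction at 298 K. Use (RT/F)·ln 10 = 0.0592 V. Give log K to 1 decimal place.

The Ce⁴⁺/Ce³⁺ couple is reduced (cathode); E°cell = +1.62 − (−2.37) = +3.99 V with n = 2.
At equilibrium E = 0, so log K = nE°cell / 0.0592 = (2)(+3.99) / 0.0592 = 134.8.

log K = 134.8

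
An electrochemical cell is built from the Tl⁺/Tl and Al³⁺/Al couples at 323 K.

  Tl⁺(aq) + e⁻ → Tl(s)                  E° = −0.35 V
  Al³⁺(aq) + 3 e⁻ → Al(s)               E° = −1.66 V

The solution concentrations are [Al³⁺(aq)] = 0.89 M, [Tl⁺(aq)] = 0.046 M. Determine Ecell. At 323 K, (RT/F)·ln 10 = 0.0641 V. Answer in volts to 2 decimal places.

+1.23 V

Since E°(Tl⁺/Tl) > E°(Al³⁺/Al), Tl⁺/Tl serves as the cathode.
E°cell = E°cat − E°an = −0.35 − (−1.66) = +1.31 V; n = 3.
Balancing gives 3 Tl⁺(aq) + Al(s) → 3 Tl(s) + Al³⁺(aq); hence Q = [Al³⁺(aq)] / [Tl⁺(aq)]^3 = 9.14×10^3 (log Q = 3.961).
By the Nernst equation, E = +1.31 − (0.0641/3)·(3.961) = +1.23 V.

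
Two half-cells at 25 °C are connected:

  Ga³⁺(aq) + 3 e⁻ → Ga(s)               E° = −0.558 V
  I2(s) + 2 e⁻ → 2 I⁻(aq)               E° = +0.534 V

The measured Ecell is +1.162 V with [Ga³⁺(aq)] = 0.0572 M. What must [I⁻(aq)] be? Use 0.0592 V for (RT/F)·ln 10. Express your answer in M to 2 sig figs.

I₂/I⁻ is the cathode (higher E°); E°cell = +0.534 − (−0.558) = +1.092 V with n = 6.
Since E = E° − (0.0592/n)·log Q, log Q = n(E° − E)/0.0592 = −7.095.
Balancing electrons gives 3 I2(s) + 2 Ga(s) → 6 I⁻(aq) + 2 Ga³⁺(aq); thus Q = [I⁻(aq)]^6·[Ga³⁺(aq)]^2.
Isolating [I⁻(aq)] in Q = 10^{−7.095} yields log [I⁻(aq)] = −0.768, i.e. 0.17 M.

0.17 M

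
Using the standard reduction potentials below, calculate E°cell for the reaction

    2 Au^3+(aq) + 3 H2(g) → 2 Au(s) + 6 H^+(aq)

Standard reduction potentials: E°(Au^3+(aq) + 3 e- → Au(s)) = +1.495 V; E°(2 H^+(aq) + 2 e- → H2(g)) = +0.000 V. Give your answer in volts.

+1.495 V

Au^3+(aq) gains electrons, so the Au³⁺/Au couple is the cathode; the 2H⁺/H₂ couple is the anode.
E°cell = E°(cathode) − E°(anode) = +1.495 − (+0.000) = +1.495 V.
The positive value indicates the reaction is spontaneous as written.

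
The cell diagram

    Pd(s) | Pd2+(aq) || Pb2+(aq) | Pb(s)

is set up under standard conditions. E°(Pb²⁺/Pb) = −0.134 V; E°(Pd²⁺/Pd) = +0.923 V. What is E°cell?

By convention the left-hand electrode in cell notation is the anode (oxidation) and the right-hand electrode is the cathode (reduction).
E°cell = E°(right) − E°(left) = −0.134 − (+0.923) = −1.057 V.
The negative sign shows that, as written, the cell would require an external voltage to drive the reaction.

−1.057 V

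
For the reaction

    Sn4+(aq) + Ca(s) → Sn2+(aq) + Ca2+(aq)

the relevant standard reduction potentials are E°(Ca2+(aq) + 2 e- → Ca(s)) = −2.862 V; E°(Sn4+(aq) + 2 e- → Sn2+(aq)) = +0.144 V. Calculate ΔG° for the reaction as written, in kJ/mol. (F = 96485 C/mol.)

−580 kJ/mol

In the reaction as written Sn4+(aq) is reduced, so the Sn⁴⁺/Sn²⁺ couple is the cathode and Ca²⁺/Ca is the anode.
E°cell = +0.144 − (−2.862) = +3.006 V; balancing electrons gives n = 2.
ΔG° = −nFE°cell = −(2)(96485)(+3.006) J/mol = −580 kJ/mol.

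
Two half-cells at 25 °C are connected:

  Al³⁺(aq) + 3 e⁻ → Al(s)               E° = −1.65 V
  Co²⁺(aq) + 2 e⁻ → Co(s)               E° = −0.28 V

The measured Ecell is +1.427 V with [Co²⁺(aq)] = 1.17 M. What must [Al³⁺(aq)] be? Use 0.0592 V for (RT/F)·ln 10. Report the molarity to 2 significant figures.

With Co²⁺/Co at the cathode and Al³⁺/Al at the anode, E°cell = −0.28 − (−1.65) = +1.37 V (n = 6).
From the Nernst equation, log Q = n(E° − E)/0.0592 = 6·(+1.37 − (+1.427))/0.0592 = −5.777.
The balanced reaction is 3 Co²⁺(aq) + 2 Al(s) → 3 Co(s) + 2 Al³⁺(aq), so Q = [Al³⁺(aq)]^2 / [Co²⁺(aq)]^3.
Solving for the unknown gives log [Al³⁺(aq)] = −2.786, so [Al³⁺(aq)] ≈ 0.0016 M.

0.0016 M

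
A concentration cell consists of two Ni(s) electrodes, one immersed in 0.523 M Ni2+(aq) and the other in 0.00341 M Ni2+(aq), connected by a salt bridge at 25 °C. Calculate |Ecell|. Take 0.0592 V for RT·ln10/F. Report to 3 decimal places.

0.065 V

For a concentration cell E°cell = 0, since both electrodes use the same couple.
The compartment with the higher Ni2+(aq) concentration (0.523 M) acts as the cathode; ions are reduced there and produced at the dilute (0.00341 M) anode.
With n = 2, Ecell = −(0.0592/2)·log([dilute]/[conc]) = −(0.0592/2)·log(0.00341/0.523) = +0.065 V.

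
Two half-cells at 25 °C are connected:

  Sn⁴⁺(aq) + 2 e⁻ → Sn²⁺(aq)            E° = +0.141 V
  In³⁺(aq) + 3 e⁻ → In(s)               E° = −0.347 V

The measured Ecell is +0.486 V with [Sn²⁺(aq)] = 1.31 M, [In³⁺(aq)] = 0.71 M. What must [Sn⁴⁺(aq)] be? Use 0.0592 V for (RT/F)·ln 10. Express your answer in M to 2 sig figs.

0.89 M

Sn⁴⁺/Sn²⁺ is the cathode (higher E°); E°cell = +0.141 − (−0.347) = +0.488 V with n = 6.
Since E = E° − (0.0592/n)·log Q, log Q = n(E° − E)/0.0592 = 0.203.
The balanced reaction is 3 Sn⁴⁺(aq) + 2 In(s) → 3 Sn²⁺(aq) + 2 In³⁺(aq), so Q = ([Sn²⁺(aq)]^3·[In³⁺(aq)]^2) / [Sn⁴⁺(aq)]^3.
Substituting the known concentrations and solving, log [Sn⁴⁺(aq)] = −0.050 and [Sn⁴⁺(aq)] = 0.89 M.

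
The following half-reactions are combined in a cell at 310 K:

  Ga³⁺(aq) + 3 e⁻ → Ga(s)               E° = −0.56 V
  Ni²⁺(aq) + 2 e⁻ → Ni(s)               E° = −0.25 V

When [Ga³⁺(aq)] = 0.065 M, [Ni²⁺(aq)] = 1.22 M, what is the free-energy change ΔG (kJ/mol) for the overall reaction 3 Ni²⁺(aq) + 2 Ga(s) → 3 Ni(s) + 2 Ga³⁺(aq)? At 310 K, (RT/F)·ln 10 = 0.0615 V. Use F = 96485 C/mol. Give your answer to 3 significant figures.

−195 kJ/mol

The standard cell potential is −0.25 − (−0.56) = +0.31 V, with n = 6 electrons in the balanced equation.
The reaction quotient is [Ga³⁺(aq)]^2 / [Ni²⁺(aq)]^3 = 0.00233; by Nernst, E = +0.31 − (0.0615/6)(−2.633) = +0.3370 V.
ΔG = −nFE = −(6)(96485)(+0.3370) J/mol = −195 kJ/mol.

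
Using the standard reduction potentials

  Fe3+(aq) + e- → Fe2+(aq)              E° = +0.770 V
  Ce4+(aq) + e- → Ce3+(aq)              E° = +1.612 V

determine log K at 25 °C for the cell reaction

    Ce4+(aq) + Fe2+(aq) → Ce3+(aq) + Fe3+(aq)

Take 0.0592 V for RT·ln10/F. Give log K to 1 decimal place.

log K = 14.2

The Ce⁴⁺/Ce³⁺ couple is reduced (cathode); E°cell = +1.612 − (+0.770) = +0.842 V with n = 1.
At equilibrium E = 0, so log K = nE°cell / 0.0592 = (1)(+0.842) / 0.0592 = 14.2.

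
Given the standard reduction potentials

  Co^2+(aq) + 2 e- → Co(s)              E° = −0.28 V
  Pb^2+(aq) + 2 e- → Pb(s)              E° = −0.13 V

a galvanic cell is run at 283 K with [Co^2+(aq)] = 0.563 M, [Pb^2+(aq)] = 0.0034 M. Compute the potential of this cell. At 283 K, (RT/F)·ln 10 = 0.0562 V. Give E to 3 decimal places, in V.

+0.088 V

Pb²⁺/Pb is reduced (cathode, E° = −0.13 V) and Co²⁺/Co is oxidized (anode).
E°cell = E°cat − E°an = −0.13 − (−0.28) = +0.15 V; n = 2.
The balanced reaction is Pb^2+(aq) + Co(s) → Pb(s) + Co^2+(aq), so Q = [Co^2+(aq)] / [Pb^2+(aq)] = 166 and log Q = 2.219.
By the Nernst equation, E = +0.15 − (0.0562/2)·(2.219) = +0.088 V.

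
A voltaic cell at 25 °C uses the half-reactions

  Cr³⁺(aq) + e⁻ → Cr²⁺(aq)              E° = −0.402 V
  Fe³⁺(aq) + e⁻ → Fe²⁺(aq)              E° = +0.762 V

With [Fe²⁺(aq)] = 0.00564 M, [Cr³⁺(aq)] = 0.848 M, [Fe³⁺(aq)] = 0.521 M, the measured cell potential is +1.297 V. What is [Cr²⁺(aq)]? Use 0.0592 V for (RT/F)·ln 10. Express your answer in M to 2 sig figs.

1.6 M

With Fe³⁺/Fe²⁺ at the cathode and Cr³⁺/Cr²⁺ at the anode, E°cell = +0.762 − (−0.402) = +1.164 V (n = 1).
Rearranging E = E° − (0.0592/n)·log Q gives log Q = 1(+1.164 − (+1.297))/0.0592 = −2.247.
Balancing electrons gives Fe³⁺(aq) + Cr²⁺(aq) → Fe²⁺(aq) + Cr³⁺(aq); thus Q = ([Fe²⁺(aq)]·[Cr³⁺(aq)]) / ([Fe³⁺(aq)]·[Cr²⁺(aq)]).
Substituting the known concentrations and solving, log [Cr²⁺(aq)] = 0.210 and [Cr²⁺(aq)] = 1.6 M.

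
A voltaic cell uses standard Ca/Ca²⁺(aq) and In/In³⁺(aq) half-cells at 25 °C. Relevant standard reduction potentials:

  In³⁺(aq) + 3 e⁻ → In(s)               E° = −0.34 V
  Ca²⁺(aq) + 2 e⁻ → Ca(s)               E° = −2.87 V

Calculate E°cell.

Of the two couples in this cell, the one with the more positive reduction potential is reduced at the cathode: here that is In³⁺/In (−0.34 V); Ca²⁺/Ca (−2.87 V) is the anode.
E°cell = E°(cathode) − E°(anode) = −0.34 − (−2.87) = +2.53 V.

+2.53 V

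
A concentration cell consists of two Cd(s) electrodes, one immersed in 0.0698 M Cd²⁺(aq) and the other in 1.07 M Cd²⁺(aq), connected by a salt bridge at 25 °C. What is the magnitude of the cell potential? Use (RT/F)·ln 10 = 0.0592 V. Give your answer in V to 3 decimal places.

For a concentration cell E°cell = 0, since both electrodes use the same couple.
The compartment with the higher Cd²⁺(aq) concentration (1.07 M) acts as the cathode; ions are reduced there and produced at the dilute (0.0698 M) anode.
With n = 2, Ecell = −(0.0592/2)·log([dilute]/[conc]) = −(0.0592/2)·log(0.0698/1.07) = +0.035 V.

0.035 V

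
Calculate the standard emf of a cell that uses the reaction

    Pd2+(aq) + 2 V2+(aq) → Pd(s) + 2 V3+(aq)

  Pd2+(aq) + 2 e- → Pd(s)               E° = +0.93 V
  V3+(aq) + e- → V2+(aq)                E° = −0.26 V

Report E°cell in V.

+1.19 V

In the reaction as written, Pd2+(aq) is reduced (cathode) and V3+(aq) is produced by oxidation at the anode.
E°cell = E°(cathode) − E°(anode) = +0.93 − (−0.26) = +1.19 V.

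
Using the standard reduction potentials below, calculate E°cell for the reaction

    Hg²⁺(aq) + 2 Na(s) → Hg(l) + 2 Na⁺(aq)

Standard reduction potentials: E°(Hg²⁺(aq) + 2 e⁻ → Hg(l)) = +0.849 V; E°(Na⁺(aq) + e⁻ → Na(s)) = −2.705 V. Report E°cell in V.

+3.554 V

Hg²⁺(aq) gains electrons, so the Hg²⁺/Hg couple is the cathode; the Na⁺/Na couple is the anode.
E°cell = E°(cathode) − E°(anode) = +0.849 − (−2.705) = +3.554 V.
The positive value indicates the reaction is spontaneous as written.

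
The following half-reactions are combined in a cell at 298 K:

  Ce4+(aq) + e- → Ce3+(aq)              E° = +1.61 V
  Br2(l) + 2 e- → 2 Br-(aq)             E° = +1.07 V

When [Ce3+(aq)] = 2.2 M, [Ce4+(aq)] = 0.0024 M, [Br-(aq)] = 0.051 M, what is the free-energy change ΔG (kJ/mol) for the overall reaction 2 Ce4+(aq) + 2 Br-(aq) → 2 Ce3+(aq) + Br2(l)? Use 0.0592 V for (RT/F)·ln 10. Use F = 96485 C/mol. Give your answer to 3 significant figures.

The standard cell potential is +1.61 − (+1.07) = +0.54 V, with n = 2 electrons in the balanced equation.
The reaction quotient is [Ce3+(aq)]^2 / ([Ce4+(aq)]^2·[Br-(aq)]^2) = 3.23×10^8; by Nernst, E = +0.54 − (0.0592/2)(8.509) = +0.2881 V.
Then ΔG = −nFE = −2 × 96485 × +0.2881 J/mol = −55.6 kJ/mol.

−55.6 kJ/mol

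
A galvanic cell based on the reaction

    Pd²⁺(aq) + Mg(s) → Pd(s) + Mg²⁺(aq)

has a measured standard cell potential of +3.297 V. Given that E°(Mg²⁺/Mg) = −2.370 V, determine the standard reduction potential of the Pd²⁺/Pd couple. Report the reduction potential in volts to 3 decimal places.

+0.927 V

In the reaction as written the Pd²⁺/Pd couple is reduced (cathode) and Mg²⁺/Mg is oxidized (anode), so E°cell = E°(Pd²⁺/Pd) − E°(Mg²⁺/Mg).
E°(Pd²⁺/Pd) = E°cell + E°(anode) = +3.297 + (−2.370) = +0.927 V.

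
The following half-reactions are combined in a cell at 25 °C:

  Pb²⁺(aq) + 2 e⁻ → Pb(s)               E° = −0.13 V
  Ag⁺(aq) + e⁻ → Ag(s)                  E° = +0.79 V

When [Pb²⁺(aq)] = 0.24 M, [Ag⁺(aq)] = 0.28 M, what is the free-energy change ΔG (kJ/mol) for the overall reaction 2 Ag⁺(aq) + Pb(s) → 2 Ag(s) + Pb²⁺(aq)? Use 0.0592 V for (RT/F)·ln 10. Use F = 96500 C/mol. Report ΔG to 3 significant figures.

The standard cell potential is +0.79 − (−0.13) = +0.92 V, with n = 2 electrons in the balanced equation.
Q = [Pb²⁺(aq)] / [Ag⁺(aq)]^2 = 3.06, so log Q = 0.486 and E = +0.92 − (0.0592/2)(0.486) = +0.9056 V.
Then ΔG = −nFE = −2 × 96500 × +0.9056 J/mol = −175 kJ/mol.

−175 kJ/mol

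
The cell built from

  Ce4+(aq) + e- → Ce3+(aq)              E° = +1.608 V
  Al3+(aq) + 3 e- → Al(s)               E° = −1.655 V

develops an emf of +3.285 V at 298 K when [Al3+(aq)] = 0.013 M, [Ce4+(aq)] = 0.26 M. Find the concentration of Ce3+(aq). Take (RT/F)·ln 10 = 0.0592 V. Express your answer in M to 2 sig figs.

0.47 M

Ce⁴⁺/Ce³⁺ is the cathode (higher E°); E°cell = +1.608 − (−1.655) = +3.263 V with n = 3.
Rearranging E = E° − (0.0592/n)·log Q gives log Q = 3(+3.263 − (+3.285))/0.0592 = −1.115.
For 3 Ce4+(aq) + Al(s) → 3 Ce3+(aq) + Al3+(aq), the reaction quotient is Q = ([Ce3+(aq)]^3·[Al3+(aq)]) / [Ce4+(aq)]^3.
Isolating [Ce3+(aq)] in Q = 10^{−1.115} yields log [Ce3+(aq)] = −0.328, i.e. 0.47 M.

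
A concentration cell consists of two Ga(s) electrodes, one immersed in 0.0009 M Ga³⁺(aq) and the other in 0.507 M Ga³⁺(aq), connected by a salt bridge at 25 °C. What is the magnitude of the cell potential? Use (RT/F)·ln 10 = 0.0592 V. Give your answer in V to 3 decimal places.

0.054 V

For a concentration cell E°cell = 0, since both electrodes use the same couple.
The compartment with the higher Ga³⁺(aq) concentration (0.507 M) acts as the cathode; ions are reduced there and produced at the dilute (0.0009 M) anode.
With n = 3, Ecell = −(0.0592/3)·log([dilute]/[conc]) = −(0.0592/3)·log(0.0009/0.507) = +0.054 V.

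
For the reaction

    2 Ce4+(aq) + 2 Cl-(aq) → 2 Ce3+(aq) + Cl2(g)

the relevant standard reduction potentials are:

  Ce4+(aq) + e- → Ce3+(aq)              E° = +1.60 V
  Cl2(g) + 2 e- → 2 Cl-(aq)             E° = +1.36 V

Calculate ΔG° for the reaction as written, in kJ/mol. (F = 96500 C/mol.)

In the reaction as written Ce4+(aq) is reduced, so the Ce⁴⁺/Ce³⁺ couple is the cathode and Cl₂/Cl⁻ is the anode.
E°cell = +1.60 − (+1.36) = +0.24 V; balancing electrons gives n = 2.
ΔG° = −nFE°cell = −(2)(96500)(+0.24) J/mol = −46.3 kJ/mol.

−46.3 kJ/mol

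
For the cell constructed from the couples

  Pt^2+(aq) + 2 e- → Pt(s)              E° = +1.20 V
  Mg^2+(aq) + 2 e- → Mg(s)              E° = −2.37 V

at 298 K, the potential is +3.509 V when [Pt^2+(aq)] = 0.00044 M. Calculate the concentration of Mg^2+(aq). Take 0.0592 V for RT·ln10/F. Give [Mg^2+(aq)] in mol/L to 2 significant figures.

The Pt²⁺/Pt couple has the larger reduction potential, so it is the cathode: E°cell = +1.20 − (−2.37) = +3.57 V and n = 2.
Since E = E° − (0.0592/n)·log Q, log Q = n(E° − E)/0.0592 = 2.061.
For Pt^2+(aq) + Mg(s) → Pt(s) + Mg^2+(aq), the reaction quotient is Q = [Mg^2+(aq)] / [Pt^2+(aq)].
Isolating [Mg^2+(aq)] in Q = 10^{2.061} yields log [Mg^2+(aq)] = −1.296, i.e. 0.051 M.

0.051 M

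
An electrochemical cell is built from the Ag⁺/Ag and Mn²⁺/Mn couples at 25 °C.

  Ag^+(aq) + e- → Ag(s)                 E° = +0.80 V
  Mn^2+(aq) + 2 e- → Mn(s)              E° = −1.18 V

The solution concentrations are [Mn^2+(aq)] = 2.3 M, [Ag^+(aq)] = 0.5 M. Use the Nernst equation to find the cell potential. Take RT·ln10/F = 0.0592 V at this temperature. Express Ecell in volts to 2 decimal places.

+1.95 V

Ag⁺/Ag is reduced (cathode, E° = +0.80 V) and Mn²⁺/Mn is oxidized (anode).
E°cell = E°cat − E°an = +0.80 − (−1.18) = +1.98 V; n = 2.
The balanced reaction is 2 Ag^+(aq) + Mn(s) → 2 Ag(s) + Mn^2+(aq), so Q = [Mn^2+(aq)] / [Ag^+(aq)]^2 = 9.2 and log Q = 0.964.
E = E° − (0.0592/n)·log Q = +1.98 − (0.0592/2)(0.964) = +1.95 V.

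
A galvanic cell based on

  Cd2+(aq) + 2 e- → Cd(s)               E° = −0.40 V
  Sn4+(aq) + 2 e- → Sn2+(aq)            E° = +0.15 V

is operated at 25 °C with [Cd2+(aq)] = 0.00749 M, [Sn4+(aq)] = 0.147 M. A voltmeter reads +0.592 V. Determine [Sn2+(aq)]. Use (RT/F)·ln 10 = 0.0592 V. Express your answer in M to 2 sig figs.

0.75 M

Sn⁴⁺/Sn²⁺ is the cathode (higher E°); E°cell = +0.15 − (−0.40) = +0.55 V with n = 2.
Rearranging E = E° − (0.0592/n)·log Q gives log Q = 2(+0.55 − (+0.592))/0.0592 = −1.419.
Balancing electrons gives Sn4+(aq) + Cd(s) → Sn2+(aq) + Cd2+(aq); thus Q = ([Sn2+(aq)]·[Cd2+(aq)]) / [Sn4+(aq)].
Isolating [Sn2+(aq)] in Q = 10^{−1.419} yields log [Sn2+(aq)] = −0.126, i.e. 0.75 M.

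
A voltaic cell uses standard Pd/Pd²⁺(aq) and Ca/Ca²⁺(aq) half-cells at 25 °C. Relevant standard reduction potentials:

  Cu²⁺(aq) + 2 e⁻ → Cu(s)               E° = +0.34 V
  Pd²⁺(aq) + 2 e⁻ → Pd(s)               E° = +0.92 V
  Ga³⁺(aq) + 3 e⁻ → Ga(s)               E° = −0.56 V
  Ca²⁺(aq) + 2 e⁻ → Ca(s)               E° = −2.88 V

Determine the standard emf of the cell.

+3.80 V

Of the two couples in this cell, the one with the more positive reduction potential is reduced at the cathode: here that is Pd²⁺/Pd (+0.92 V); Ca²⁺/Ca (−2.88 V) is the anode.
E°cell = E°(cathode) − E°(anode) = +0.92 − (−2.88) = +3.80 V.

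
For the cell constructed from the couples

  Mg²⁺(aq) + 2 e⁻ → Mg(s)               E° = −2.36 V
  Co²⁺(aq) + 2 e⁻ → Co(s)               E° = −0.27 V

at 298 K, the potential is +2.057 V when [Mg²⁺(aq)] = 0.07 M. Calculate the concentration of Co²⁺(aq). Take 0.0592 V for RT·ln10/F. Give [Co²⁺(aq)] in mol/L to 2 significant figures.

The Co²⁺/Co couple has the larger reduction potential, so it is the cathode: E°cell = −0.27 − (−2.36) = +2.09 V and n = 2.
From the Nernst equation, log Q = n(E° − E)/0.0592 = 2·(+2.09 − (+2.057))/0.0592 = 1.115.
The balanced reaction is Co²⁺(aq) + Mg(s) → Co(s) + Mg²⁺(aq), so Q = [Mg²⁺(aq)] / [Co²⁺(aq)].
Isolating [Co²⁺(aq)] in Q = 10^{1.115} yields log [Co²⁺(aq)] = −2.270, i.e. 0.0054 M.

0.0054 M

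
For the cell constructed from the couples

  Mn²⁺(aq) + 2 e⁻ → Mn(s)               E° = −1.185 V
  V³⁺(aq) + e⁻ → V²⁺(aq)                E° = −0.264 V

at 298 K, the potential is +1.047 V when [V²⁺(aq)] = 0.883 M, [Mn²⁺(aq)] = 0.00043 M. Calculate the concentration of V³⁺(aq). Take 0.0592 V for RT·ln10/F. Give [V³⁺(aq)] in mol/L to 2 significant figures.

2.5 M

With V³⁺/V²⁺ at the cathode and Mn²⁺/Mn at the anode, E°cell = −0.264 − (−1.185) = +0.921 V (n = 2).
Rearranging E = E° − (0.0592/n)·log Q gives log Q = 2(+0.921 − (+1.047))/0.0592 = −4.257.
Balancing electrons gives 2 V³⁺(aq) + Mn(s) → 2 V²⁺(aq) + Mn²⁺(aq); thus Q = ([V²⁺(aq)]^2·[Mn²⁺(aq)]) / [V³⁺(aq)]^2.
Solving for the unknown gives log [V³⁺(aq)] = 0.391, so [V³⁺(aq)] ≈ 2.5 M.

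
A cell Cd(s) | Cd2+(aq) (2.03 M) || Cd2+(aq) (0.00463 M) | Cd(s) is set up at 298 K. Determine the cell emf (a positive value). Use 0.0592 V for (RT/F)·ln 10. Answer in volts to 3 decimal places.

0.078 V

For a concentration cell E°cell = 0, since both electrodes use the same couple.
The compartment with the higher Cd2+(aq) concentration (2.03 M) acts as the cathode; ions are reduced there and produced at the dilute (0.00463 M) anode.
With n = 2, Ecell = −(0.0592/2)·log([dilute]/[conc]) = −(0.0592/2)·log(0.00463/2.03) = +0.078 V.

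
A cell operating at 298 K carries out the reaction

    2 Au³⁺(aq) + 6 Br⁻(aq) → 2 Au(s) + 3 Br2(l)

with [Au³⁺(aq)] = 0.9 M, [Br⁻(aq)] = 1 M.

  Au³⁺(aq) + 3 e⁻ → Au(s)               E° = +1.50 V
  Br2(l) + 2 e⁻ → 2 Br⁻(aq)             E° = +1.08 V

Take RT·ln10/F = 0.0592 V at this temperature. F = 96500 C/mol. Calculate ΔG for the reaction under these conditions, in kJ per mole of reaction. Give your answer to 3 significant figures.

−243 kJ/mol

With Au³⁺/Au reduced at the cathode, E°cell = +1.50 − (+1.08) = +0.42 V and n = 6.
Q = 1 / ([Au³⁺(aq)]^2·[Br⁻(aq)]^6) = 1.23, so log Q = 0.092 and E = +0.42 − (0.0592/6)(0.092) = +0.4191 V.
Finally ΔG = −nFE = −(6)(96500 C/mol)(+0.4191 V) = −243 kJ/mol.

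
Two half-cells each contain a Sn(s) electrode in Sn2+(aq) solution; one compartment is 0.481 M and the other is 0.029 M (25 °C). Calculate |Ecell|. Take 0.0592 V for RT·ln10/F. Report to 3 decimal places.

For a concentration cell E°cell = 0, since both electrodes use the same couple.
The compartment with the higher Sn2+(aq) concentration (0.481 M) acts as the cathode; ions are reduced there and produced at the dilute (0.029 M) anode.
With n = 2, Ecell = −(0.0592/2)·log([dilute]/[conc]) = −(0.0592/2)·log(0.029/0.481) = +0.036 V.

0.036 V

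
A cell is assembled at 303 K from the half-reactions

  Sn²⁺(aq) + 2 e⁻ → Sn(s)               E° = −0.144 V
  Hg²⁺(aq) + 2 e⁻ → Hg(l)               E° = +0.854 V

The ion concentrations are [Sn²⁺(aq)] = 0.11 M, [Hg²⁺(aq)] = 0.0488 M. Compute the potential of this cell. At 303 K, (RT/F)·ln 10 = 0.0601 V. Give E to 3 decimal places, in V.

Hg²⁺/Hg is reduced (cathode, E° = +0.854 V) and Sn²⁺/Sn is oxidized (anode).
The standard potential is +0.854 − (−0.144) = +0.998 V and the balanced reaction transfers n = 2 electrons.
For the overall reaction Hg²⁺(aq) + Sn(s) → Hg(l) + Sn²⁺(aq), Q = [Sn²⁺(aq)] / [Hg²⁺(aq)] = 2.25, giving log Q = 0.353.
E = E° − (0.0601/n)·log Q = +0.998 − (0.0601/2)(0.353) = +0.987 V.

+0.987 V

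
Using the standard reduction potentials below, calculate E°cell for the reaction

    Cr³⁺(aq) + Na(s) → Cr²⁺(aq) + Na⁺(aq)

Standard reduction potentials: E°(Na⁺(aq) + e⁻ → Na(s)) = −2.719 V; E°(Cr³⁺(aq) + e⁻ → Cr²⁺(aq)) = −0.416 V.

+2.303 V

Cr³⁺(aq) gains electrons, so the Cr³⁺/Cr²⁺ couple is the cathode; the Na⁺/Na couple is the anode.
E°cell = E°(cathode) − E°(anode) = −0.416 − (−2.719) = +2.303 V.
The positive value indicates the reaction is spontaneous as written.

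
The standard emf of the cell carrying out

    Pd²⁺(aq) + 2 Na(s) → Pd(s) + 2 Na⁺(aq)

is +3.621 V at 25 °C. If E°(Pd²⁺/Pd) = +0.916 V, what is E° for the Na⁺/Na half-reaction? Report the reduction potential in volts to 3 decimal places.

In the reaction as written the Pd²⁺/Pd couple is reduced (cathode) and Na⁺/Na is oxidized (anode), so E°cell = E°(Pd²⁺/Pd) − E°(Na⁺/Na).
E°(Na⁺/Na) = E°(cathode) − E°cell = +0.916 − (+3.621) = −2.705 V.

−2.705 V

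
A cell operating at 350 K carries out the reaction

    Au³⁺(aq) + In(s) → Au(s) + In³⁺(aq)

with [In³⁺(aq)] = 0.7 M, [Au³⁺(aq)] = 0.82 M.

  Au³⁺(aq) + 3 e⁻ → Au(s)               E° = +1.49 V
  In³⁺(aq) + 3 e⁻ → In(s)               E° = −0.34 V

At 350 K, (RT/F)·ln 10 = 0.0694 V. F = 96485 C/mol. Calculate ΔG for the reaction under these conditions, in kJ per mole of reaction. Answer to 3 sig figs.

−530 kJ/mol

With Au³⁺/Au reduced at the cathode, E°cell = +1.49 − (−0.34) = +1.83 V and n = 3.
The reaction quotient is [In³⁺(aq)] / [Au³⁺(aq)] = 0.854; by Nernst, E = +1.83 − (0.0694/3)(−0.069) = +1.8316 V.
Finally ΔG = −nFE = −(3)(96485 C/mol)(+1.8316 V) = −530 kJ/mol.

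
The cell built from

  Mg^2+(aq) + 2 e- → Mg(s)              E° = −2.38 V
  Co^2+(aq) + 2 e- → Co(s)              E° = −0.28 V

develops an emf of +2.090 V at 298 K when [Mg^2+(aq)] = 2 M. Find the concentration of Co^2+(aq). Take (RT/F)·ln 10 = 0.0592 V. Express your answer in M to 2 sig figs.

0.92 M

The Co²⁺/Co couple has the larger reduction potential, so it is the cathode: E°cell = −0.28 − (−2.38) = +2.10 V and n = 2.
Since E = E° − (0.0592/n)·log Q, log Q = n(E° − E)/0.0592 = 0.338.
Balancing electrons gives Co^2+(aq) + Mg(s) → Co(s) + Mg^2+(aq); thus Q = [Mg^2+(aq)] / [Co^2+(aq)].
Substituting the known concentrations and solving, log [Co^2+(aq)] = −0.037 and [Co^2+(aq)] = 0.92 M.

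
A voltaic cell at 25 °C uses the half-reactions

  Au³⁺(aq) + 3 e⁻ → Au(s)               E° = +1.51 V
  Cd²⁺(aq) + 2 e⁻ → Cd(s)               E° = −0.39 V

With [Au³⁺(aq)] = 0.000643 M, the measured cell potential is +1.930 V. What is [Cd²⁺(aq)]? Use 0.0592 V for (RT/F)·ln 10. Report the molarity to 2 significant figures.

With Au³⁺/Au at the cathode and Cd²⁺/Cd at the anode, E°cell = +1.51 − (−0.39) = +1.90 V (n = 6).
From the Nernst equation, log Q = n(E° − E)/0.0592 = 6·(+1.90 − (+1.930))/0.0592 = −3.041.
The balanced reaction is 2 Au³⁺(aq) + 3 Cd(s) → 2 Au(s) + 3 Cd²⁺(aq), so Q = [Cd²⁺(aq)]^3 / [Au³⁺(aq)]^2.
Isolating [Cd²⁺(aq)] in Q = 10^{−3.041} yields log [Cd²⁺(aq)] = −3.142, i.e. 0.00072 M.

0.00072 M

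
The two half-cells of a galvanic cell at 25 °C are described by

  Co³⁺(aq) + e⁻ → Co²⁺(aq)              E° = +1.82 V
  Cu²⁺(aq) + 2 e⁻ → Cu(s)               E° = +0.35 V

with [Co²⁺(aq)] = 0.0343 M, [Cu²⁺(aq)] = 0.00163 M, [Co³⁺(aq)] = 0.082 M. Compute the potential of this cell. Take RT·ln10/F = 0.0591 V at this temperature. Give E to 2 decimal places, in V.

Co³⁺/Co²⁺ is reduced (cathode, E° = +1.82 V) and Cu²⁺/Cu is oxidized (anode).
E°cell = +1.82 − (+0.35) = +1.47 V, with n = 2 electrons transferred.
For the overall reaction 2 Co³⁺(aq) + Cu(s) → 2 Co²⁺(aq) + Cu²⁺(aq), Q = ([Co²⁺(aq)]^2·[Cu²⁺(aq)]) / [Co³⁺(aq)]^2 = 0.000285, giving log Q = −3.545.
Applying E = E° − (RT ln10/nF)·log Q gives +1.47 − (0.0591/2)(−3.545) = +1.57 V.

+1.57 V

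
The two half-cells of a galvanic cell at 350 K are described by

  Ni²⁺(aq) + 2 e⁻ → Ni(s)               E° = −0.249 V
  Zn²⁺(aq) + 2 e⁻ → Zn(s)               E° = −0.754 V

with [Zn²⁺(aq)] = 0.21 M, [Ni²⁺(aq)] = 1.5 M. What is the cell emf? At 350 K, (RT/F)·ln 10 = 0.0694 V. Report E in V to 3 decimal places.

Ni²⁺/Ni is reduced (cathode, E° = −0.249 V) and Zn²⁺/Zn is oxidized (anode).
The standard potential is −0.249 − (−0.754) = +0.505 V and the balanced reaction transfers n = 2 electrons.
For the overall reaction Ni²⁺(aq) + Zn(s) → Ni(s) + Zn²⁺(aq), Q = [Zn²⁺(aq)] / [Ni²⁺(aq)] = 0.14, giving log Q = −0.854.
Applying E = E° − (RT ln10/nF)·log Q gives +0.505 − (0.0694/2)(−0.854) = +0.535 V.

+0.535 V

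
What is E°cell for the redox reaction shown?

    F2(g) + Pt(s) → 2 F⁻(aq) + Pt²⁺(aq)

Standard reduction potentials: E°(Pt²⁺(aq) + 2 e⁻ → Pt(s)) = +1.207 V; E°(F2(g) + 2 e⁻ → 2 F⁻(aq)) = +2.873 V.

F2(g) gains electrons, so the F₂/F⁻ couple is the cathode; the Pt²⁺/Pt couple is the anode.
E°cell = E°(cathode) − E°(anode) = +2.873 − (+1.207) = +1.666 V.
The positive value indicates the reaction is spontaneous as written.

+1.666 V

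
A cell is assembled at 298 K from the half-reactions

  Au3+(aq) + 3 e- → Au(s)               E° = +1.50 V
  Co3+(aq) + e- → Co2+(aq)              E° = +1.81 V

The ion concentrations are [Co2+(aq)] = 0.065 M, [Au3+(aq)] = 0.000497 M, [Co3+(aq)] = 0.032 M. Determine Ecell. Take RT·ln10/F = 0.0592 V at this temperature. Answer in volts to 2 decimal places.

Co³⁺/Co²⁺ is reduced (cathode, E° = +1.81 V) and Au³⁺/Au is oxidized (anode).
E°cell = E°cat − E°an = +1.81 − (+1.50) = +0.31 V; n = 3.
Balancing gives 3 Co3+(aq) + Au(s) → 3 Co2+(aq) + Au3+(aq); hence Q = ([Co2+(aq)]^3·[Au3+(aq)]) / [Co3+(aq)]^3 = 0.00417 (log Q = −2.380).
E = E° − (0.0592/n)·log Q = +0.31 − (0.0592/3)(−2.380) = +0.36 V.

+0.36 V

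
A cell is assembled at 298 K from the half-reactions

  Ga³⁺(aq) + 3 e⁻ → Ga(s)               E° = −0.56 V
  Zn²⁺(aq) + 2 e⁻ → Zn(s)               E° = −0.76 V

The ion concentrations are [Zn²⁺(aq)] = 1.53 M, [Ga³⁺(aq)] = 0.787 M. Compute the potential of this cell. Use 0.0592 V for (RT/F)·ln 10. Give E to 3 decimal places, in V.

+0.192 V

The Ga³⁺/Ga couple has the more positive E°, so it is the cathode; Zn²⁺/Zn is the anode.
E°cell = −0.56 − (−0.76) = +0.20 V, with n = 6 electrons transferred.
For the overall reaction 2 Ga³⁺(aq) + 3 Zn(s) → 2 Ga(s) + 3 Zn²⁺(aq), Q = [Zn²⁺(aq)]^3 / [Ga³⁺(aq)]^2 = 5.78, giving log Q = 0.762.
By the Nernst equation, E = +0.20 − (0.0592/6)·(0.762) = +0.192 V.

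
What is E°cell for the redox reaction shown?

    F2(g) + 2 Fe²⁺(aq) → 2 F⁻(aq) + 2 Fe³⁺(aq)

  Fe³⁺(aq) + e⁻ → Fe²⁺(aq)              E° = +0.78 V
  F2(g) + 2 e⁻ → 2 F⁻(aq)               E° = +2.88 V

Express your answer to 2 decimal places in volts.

+2.10 V

In the reaction as written, F2(g) is reduced (cathode) and Fe³⁺(aq) is produced by oxidation at the anode.
E°cell = E°(cathode) − E°(anode) = +2.88 − (+0.78) = +2.10 V.
The positive value indicates the reaction is spontaneous as written.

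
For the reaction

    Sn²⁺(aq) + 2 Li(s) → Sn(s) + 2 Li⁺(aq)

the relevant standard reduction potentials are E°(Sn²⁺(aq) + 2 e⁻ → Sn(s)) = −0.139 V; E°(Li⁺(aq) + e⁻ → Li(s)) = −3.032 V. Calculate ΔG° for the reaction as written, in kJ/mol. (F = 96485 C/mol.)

−558 kJ/mol

In the reaction as written Sn²⁺(aq) is reduced, so the Sn²⁺/Sn couple is the cathode and Li⁺/Li is the anode.
E°cell = −0.139 − (−3.032) = +2.893 V; balancing electrons gives n = 2.
ΔG° = −nFE°cell = −(2)(96485)(+2.893) J/mol = −558 kJ/mol.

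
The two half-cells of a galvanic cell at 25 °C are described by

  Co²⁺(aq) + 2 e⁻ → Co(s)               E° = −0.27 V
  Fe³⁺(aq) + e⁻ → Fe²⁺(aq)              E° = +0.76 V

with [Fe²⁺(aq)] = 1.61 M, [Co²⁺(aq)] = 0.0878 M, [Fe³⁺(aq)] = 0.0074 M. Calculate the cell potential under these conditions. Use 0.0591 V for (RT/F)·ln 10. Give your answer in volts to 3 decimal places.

Since E°(Fe³⁺/Fe²⁺) > E°(Co²⁺/Co), Fe³⁺/Fe²⁺ serves as the cathode.
The standard potential is +0.76 − (−0.27) = +1.03 V and the balanced reaction transfers n = 2 electrons.
The balanced reaction is 2 Fe³⁺(aq) + Co(s) → 2 Fe²⁺(aq) + Co²⁺(aq), so Q = ([Fe²⁺(aq)]^2·[Co²⁺(aq)]) / [Fe³⁺(aq)]^2 = 4.16×10^3 and log Q = 3.619.
By the Nernst equation, E = +1.03 − (0.0591/2)·(3.619) = +0.923 V.

+0.923 V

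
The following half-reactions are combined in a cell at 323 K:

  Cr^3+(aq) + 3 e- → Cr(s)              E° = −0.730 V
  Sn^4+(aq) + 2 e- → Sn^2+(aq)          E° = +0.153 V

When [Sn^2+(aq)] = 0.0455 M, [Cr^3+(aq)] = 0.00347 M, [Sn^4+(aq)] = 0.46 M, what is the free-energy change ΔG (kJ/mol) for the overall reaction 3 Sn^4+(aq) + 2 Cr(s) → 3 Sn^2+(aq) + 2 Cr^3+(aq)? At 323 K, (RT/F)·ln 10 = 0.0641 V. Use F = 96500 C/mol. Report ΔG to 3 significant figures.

With Sn⁴⁺/Sn²⁺ reduced at the cathode, E°cell = +0.153 − (−0.730) = +0.883 V and n = 6.
Q = ([Sn^2+(aq)]^3·[Cr^3+(aq)]^2) / [Sn^4+(aq)]^3 = 1.17×10^−8, so log Q = −7.934 and E = +0.883 − (0.0641/6)(−7.934) = +0.9678 V.
Then ΔG = −nFE = −6 × 96500 × +0.9678 J/mol = −560 kJ/mol.

−560 kJ/mol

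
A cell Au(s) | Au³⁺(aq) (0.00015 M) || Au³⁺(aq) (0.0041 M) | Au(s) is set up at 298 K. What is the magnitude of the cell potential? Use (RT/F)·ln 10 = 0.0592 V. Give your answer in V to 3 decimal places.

For a concentration cell E°cell = 0, since both electrodes use the same couple.
The compartment with the higher Au³⁺(aq) concentration (0.0041 M) acts as the cathode; ions are reduced there and produced at the dilute (0.00015 M) anode.
With n = 3, Ecell = −(0.0592/3)·log([dilute]/[conc]) = −(0.0592/3)·log(0.00015/0.0041) = +0.028 V.

0.028 V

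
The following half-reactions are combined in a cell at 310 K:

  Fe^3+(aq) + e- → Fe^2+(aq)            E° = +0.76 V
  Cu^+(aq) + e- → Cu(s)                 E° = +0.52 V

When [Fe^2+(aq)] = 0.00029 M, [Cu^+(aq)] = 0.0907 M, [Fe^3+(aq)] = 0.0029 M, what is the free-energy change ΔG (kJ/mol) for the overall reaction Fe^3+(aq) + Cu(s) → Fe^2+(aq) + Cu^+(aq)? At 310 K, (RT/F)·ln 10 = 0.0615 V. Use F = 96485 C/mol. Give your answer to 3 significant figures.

−35.3 kJ/mol

With Fe³⁺/Fe²⁺ reduced at the cathode, E°cell = +0.76 − (+0.52) = +0.24 V and n = 1.
The reaction quotient is ([Fe^2+(aq)]·[Cu^+(aq)]) / [Fe^3+(aq)] = 0.00907; by Nernst, E = +0.24 − (0.0615/1)(−2.042) = +0.3656 V.
ΔG = −nFE = −(1)(96485)(+0.3656) J/mol = −35.3 kJ/mol.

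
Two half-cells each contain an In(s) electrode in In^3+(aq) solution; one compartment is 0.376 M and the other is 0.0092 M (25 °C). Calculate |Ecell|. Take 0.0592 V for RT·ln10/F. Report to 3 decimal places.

For a concentration cell E°cell = 0, since both electrodes use the same couple.
The compartment with the higher In^3+(aq) concentration (0.376 M) acts as the cathode; ions are reduced there and produced at the dilute (0.0092 M) anode.
With n = 3, Ecell = −(0.0592/3)·log([dilute]/[conc]) = −(0.0592/3)·log(0.0092/0.376) = +0.032 V.

0.032 V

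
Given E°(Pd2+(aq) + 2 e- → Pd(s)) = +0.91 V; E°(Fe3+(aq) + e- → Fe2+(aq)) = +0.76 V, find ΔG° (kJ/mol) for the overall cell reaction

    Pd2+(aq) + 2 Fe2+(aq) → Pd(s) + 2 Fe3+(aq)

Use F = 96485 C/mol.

In the reaction as written Pd2+(aq) is reduced, so the Pd²⁺/Pd couple is the cathode and Fe³⁺/Fe²⁺ is the anode.
E°cell = +0.91 − (+0.76) = +0.15 V; balancing electrons gives n = 2.
ΔG° = −nFE°cell = −(2)(96485)(+0.15) J/mol = −28.9 kJ/mol.

−28.9 kJ/mol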